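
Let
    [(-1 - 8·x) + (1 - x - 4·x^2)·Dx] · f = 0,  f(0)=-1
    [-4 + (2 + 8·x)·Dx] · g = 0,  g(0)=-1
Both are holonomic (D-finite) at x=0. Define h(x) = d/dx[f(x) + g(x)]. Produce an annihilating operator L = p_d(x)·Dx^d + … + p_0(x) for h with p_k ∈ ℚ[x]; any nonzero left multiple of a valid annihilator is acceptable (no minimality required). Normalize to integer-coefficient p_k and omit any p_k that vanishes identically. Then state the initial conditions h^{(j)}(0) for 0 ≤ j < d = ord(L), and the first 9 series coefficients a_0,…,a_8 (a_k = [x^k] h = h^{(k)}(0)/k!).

f: a_k = -1, -1, -5, -9, -29, -65, -181, -441, -1165, …
g: a_k = -1, -2, 2, -4, 10, -28, 84, -264, 858, …
f+g: L₀ = lclm(L_f,L_g), ord ≤ 1+1.
Differentiate: ansatz ord ≤ ord L₀ ⇒ L.
L = (-114 - 780·x - 2688·x^2 - 2688·x^3 - 3840·x^4) + (-21 - 420·x - 2778·x^2 - 7200·x^3 - 10272·x^4 - 11520·x^5)·Dx + (6 + 57·x + 153·x^2 + 4·x^3 - 816·x^4 - 2624·x^5 - 2560·x^6)·Dx^2  (order 2).
h: a_k = -3, -6, -39, -76, -465, -582, -4935, -2456, -52101, …
ICs: h(0) = -3, h′(0) = -6.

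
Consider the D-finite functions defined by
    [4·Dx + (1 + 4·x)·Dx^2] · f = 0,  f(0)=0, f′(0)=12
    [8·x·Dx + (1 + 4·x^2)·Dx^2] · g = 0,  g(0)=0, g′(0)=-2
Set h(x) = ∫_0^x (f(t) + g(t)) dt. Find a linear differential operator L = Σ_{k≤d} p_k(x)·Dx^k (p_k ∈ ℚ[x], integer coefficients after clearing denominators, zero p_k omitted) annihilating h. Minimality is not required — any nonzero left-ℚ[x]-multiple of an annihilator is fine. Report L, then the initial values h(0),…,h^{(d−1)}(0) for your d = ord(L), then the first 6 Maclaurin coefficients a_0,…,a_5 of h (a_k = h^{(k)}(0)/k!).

f: a_k = 0, 12, -24, 64, -192, 3072/5, …
g: a_k = 0, -2, 0, 8/3, 0, -32/5, …
L₀ := lclm(L_f,L_g); ord L₀ ≤ 2+2.
Integrate: L := L₀·Dx.
L = (-8 - 96·x + 96·x^2 + 128·x^3)·Dx^2 + (-10 - 16·x - 72·x^2 + 192·x^3 + 256·x^4)·Dx^3 + (-1 - 2·x + 8·x^2 + 8·x^3 + 48·x^4 + 64·x^5)·Dx^4  (order 4).
h: a_k = 0, 0, 5, -8, 50/3, -192/5, …
ICs: h(0) = 0, h′(0) = 0, h′′(0) = 10, h′′′(0) = -48.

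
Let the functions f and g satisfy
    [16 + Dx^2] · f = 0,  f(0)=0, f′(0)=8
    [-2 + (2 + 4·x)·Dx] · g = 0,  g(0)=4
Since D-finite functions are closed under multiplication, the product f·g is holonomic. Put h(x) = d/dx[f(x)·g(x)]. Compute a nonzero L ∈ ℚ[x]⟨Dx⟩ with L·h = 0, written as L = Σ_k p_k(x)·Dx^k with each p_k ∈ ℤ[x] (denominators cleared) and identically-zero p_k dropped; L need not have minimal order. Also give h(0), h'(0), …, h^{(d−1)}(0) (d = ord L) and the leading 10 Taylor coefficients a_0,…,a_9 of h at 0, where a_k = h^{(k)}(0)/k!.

L = (413 + 2688·x + 6784·x^2 + 8192·x^3 + 4096·x^4) + (-26 - 180·x - 384·x^2 - 256·x^3)·Dx + (19 + 140·x + 396·x^2 + 512·x^3 + 256·x^4)·Dx^2  (order 2).
h: a_k = 32, 64, -304, -832/3, 1364/3, 1608/5, -15374/45, -272/63, -216983/1260, 626641/1134, …
ICs: h(0) = 32, h′(0) = 64.

f: a_k = 0, 8, 0, -64/3, 0, 256/15, 0, -2048/315, 0, 4096/2835, …
g: a_k = 4, 4, -2, 2, -5/2, 7/2, -21/4, 33/4, -429/32, 715/32, …
h₀=f·g: eliminate ⇒ L₀, order ≤ 2·1.
h=h₀': d/dx-closure on L₀ ⇒ L.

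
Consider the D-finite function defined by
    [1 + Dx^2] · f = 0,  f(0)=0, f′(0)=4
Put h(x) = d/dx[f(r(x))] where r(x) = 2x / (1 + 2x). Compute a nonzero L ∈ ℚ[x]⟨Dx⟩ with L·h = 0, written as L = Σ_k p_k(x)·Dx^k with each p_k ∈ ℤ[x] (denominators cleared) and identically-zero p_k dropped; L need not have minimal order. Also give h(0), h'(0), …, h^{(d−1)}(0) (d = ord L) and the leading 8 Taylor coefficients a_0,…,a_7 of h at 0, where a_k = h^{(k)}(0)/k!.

L = (28 + 96·x + 96·x^2) + (12 + 72·x + 144·x^2 + 96·x^3)·Dx + (1 + 8·x + 24·x^2 + 32·x^3 + 16·x^4)·Dx^2  (order 2).
h: a_k = 8, -32, 80, -128, 16/3, 960, -221792/45, 814592/45, …
ICs: h(0) = 8, h′(0) = -32.

f: a_k = 0, 4, 0, -2/3, 0, 1/30, 0, -1/1260, …
L₀ from L_f via x↦r, Dx↦r'^{-1}Dx.
Differentiate: ansatz ord ≤ ord L₀ ⇒ L.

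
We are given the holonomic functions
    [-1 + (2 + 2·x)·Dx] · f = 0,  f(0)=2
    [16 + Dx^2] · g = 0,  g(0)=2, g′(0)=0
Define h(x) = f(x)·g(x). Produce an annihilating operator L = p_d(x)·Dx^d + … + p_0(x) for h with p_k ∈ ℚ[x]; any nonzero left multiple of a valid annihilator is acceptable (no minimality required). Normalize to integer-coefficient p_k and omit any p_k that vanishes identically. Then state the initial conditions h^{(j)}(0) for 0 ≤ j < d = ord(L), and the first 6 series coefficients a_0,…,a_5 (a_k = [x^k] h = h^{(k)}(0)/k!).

f: a_k = 2, 1, -1/4, 1/8, -5/64, 7/128, …
g: a_k = 2, 0, -16, 0, 64/3, 0, …
L₀ := L_f ⊗_s L_g (sym. prod.), ord ≤ 2.
L = (67 + 128·x + 64·x^2) + (-4 - 4·x)·Dx + (4 + 8·x + 4·x^2)·Dx^2  (order 2).
h: a_k = 4, 2, -65/2, -63/4, 4465/96, 3733/192, …
ICs: h(0) = 4, h′(0) = 2.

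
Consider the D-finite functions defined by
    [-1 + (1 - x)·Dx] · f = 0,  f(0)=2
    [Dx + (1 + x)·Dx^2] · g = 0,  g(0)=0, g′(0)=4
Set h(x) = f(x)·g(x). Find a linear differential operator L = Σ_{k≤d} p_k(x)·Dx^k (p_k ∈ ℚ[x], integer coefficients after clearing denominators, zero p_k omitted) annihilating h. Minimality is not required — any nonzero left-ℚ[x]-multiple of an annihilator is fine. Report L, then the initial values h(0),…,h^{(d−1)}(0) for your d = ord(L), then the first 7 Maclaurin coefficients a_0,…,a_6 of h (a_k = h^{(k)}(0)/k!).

f: a_k = 2, 2, 2, 2, 2, 2, 2, …
g: a_k = 0, 4, -2, 4/3, -1, 4/5, -2/3, …
L₀ := L_f ⊗_s L_g (sym. prod.), ord ≤ 2.
L = 1 + (1 + 3·x)·Dx + (-1 + x^2)·Dx^2  (order 2).
h: a_k = 0, 8, 4, 20/3, 14/3, 94/15, 74/15, …
ICs: h(0) = 0, h′(0) = 8.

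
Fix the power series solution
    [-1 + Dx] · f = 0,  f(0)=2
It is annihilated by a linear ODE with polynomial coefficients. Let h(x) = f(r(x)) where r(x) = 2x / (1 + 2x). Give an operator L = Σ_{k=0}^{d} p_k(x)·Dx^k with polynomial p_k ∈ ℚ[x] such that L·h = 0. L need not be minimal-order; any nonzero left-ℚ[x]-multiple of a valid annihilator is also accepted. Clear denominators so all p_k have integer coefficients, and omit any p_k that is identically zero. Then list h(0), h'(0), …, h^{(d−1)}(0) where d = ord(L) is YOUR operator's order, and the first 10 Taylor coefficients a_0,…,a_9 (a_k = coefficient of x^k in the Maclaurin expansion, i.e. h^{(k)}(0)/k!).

f: a_k = 2, 2, 1, 1/3, 1/12, 1/60, 1/360, 1/2520, 1/20160, 1/181440, …
h₀=f(r): pull back L_f along r ⇒ L₀.
L = -2 + (1 + 4·x + 4·x^2)·Dx  (order 1).
h: a_k = 2, 4, -4, 8/3, 4/3, -152/15, 1208/45, -17456/315, 31364/315, -452152/2835, …
ICs: h(0) = 2.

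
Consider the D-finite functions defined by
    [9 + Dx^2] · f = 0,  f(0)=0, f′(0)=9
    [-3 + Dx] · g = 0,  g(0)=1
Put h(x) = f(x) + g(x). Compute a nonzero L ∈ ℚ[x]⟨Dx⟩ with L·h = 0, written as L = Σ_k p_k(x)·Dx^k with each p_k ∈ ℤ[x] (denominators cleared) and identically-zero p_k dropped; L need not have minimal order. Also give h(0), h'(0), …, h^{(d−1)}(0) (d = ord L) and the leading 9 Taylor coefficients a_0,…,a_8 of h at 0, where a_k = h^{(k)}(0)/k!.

f: a_k = 0, 9, 0, -27/2, 0, 243/40, 0, -729/560, 0, …
g: a_k = 1, 3, 9/2, 9/2, 27/8, 81/40, 81/80, 243/560, 729/4480, …
Weyl lclm of L_f,L_g ⇒ L₀ (ord ≤ 3).
L = -27 + 9·Dx - 3·Dx^2 + Dx^3  (order 3).
h: a_k = 1, 12, 9/2, -9, 27/8, 81/10, 81/80, -243/280, 729/4480, …
ICs: h(0) = 1, h′(0) = 12, h′′(0) = 9.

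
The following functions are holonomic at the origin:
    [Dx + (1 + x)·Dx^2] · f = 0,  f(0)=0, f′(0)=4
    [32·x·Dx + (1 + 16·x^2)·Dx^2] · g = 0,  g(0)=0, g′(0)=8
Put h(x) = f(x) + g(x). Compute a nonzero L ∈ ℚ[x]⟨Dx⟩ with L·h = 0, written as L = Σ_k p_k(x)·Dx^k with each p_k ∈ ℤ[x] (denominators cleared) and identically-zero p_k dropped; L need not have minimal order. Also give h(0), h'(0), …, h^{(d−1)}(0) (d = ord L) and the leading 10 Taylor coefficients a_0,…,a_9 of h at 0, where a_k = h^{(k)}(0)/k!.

f: a_k = 0, 4, -2, 4/3, -1, 4/5, -2/3, 4/7, -1/2, 4/9, …
g: a_k = 0, 8, 0, -128/3, 0, 2048/5, 0, -32768/7, 0, 524288/9, …
f+g: L₀ = lclm(L_f,L_g), ord ≤ 2+2.
L = (-32 - 96·x + 1536·x^2 + 512·x^3)·Dx + (-34 - 64·x + 1440·x^2 + 3072·x^3 + 1024·x^4)·Dx^2 + (-1 + 31·x + 32·x^2 + 512·x^3 + 768·x^4 + 256·x^5)·Dx^3  (order 3).
h: a_k = 0, 12, -2, -124/3, -1, 2052/5, -2/3, -32764/7, -1/2, 174764/3, …
ICs: h(0) = 0, h′(0) = 12, h′′(0) = -4.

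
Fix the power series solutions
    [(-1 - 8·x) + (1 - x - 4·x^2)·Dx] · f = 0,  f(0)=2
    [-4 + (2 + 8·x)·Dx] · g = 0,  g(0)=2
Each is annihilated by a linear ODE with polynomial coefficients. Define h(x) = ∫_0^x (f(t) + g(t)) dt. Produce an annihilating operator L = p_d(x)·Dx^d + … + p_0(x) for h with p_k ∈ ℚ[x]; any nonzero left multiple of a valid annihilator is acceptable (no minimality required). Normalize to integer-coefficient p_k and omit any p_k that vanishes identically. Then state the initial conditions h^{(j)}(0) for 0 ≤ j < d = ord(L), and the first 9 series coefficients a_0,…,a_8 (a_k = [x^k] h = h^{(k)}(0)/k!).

L = (-24 - 156·x - 336·x^2 - 640·x^3)·Dx + (14 + 96·x + 420·x^2 + 1184·x^3 + 1600·x^4)·Dx^2 + (1 - 11·x - 90·x^2 - 24·x^3 + 544·x^4 + 640·x^5)·Dx^3  (order 3).
h: a_k = 0, 4, 3, 2, 13/2, 38/5, 31, 194/7, 705/4, …
ICs: h(0) = 0, h′(0) = 4, h′′(0) = 6.

f: a_k = 2, 2, 10, 18, 58, 130, 362, 882, 2330, …
g: a_k = 2, 4, -4, 8, -20, 56, -168, 528, -1716, …
Sum ⇒ L₀ = lclm(L_f,L_g) in ℚ(x)⟨Dx⟩.
h=∫h₀ ⇒ L = L₀·Dx.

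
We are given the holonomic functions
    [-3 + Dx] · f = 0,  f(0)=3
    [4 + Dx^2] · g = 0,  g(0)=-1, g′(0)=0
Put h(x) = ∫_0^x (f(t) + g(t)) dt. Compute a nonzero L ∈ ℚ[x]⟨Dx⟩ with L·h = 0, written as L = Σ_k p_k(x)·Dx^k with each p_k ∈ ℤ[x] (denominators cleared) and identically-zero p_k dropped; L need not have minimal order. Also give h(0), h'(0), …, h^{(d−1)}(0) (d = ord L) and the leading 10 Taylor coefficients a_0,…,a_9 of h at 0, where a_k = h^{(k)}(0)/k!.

f: a_k = 3, 9, 27/2, 27/2, 81/8, 243/40, 243/80, 729/560, 2187/4480, 729/4480, …
g: a_k = -1, 0, 2, 0, -2/3, 0, 4/45, 0, -2/315, 0, …
L₀ := lclm(L_f,L_g); ord L₀ ≤ 1+2.
∫: right-multiply L₀ by Dx.
L = -12·Dx + 4·Dx^2 - 3·Dx^3 + Dx^4  (order 4).
h: a_k = 0, 2, 9/2, 31/6, 27/8, 227/120, 81/80, 2251/5040, 729/4480, 19427/362880, …
ICs: h(0) = 0, h′(0) = 2, h′′(0) = 9, h′′′(0) = 31.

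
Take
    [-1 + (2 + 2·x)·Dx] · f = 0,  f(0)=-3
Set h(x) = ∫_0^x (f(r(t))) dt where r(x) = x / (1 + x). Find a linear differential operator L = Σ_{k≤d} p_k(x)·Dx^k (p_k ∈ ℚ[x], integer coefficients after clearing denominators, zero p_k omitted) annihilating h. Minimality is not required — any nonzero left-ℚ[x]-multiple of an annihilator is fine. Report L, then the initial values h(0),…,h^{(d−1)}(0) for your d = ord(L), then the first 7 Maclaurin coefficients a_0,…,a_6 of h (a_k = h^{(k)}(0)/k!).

L = -Dx + (2 + 6·x + 4·x^2)·Dx^2  (order 2).
h: a_k = 0, -3, -3/4, 5/8, -39/64, 423/640, -399/512, …
ICs: h(0) = 0, h′(0) = -3.

f: a_k = -3, -3/2, 3/8, -3/16, 15/128, -21/256, 63/1024, …
L₀ from L_f via x↦r, Dx↦r'^{-1}Dx.
∫: right-multiply L₀ by Dx.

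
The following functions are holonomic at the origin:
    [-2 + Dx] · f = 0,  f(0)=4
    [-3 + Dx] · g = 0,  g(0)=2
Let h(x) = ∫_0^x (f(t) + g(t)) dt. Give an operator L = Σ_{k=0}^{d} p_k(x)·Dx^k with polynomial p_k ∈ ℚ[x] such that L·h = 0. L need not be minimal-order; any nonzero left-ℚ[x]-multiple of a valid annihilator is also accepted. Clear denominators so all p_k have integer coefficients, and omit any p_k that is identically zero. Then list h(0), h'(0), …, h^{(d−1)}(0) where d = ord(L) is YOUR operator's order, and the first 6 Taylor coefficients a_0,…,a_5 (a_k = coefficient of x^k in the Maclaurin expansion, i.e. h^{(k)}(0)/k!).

f: a_k = 4, 8, 8, 16/3, 8/3, 16/15, …
g: a_k = 2, 6, 9, 9, 27/4, 81/20, …
f+g: L₀ = lclm(L_f,L_g), ord ≤ 1+1.
∫: right-multiply L₀ by Dx.
L = 6·Dx - 5·Dx^2 + Dx^3  (order 3).
h: a_k = 0, 6, 7, 17/3, 43/12, 113/60, …
ICs: h(0) = 0, h′(0) = 6, h′′(0) = 14.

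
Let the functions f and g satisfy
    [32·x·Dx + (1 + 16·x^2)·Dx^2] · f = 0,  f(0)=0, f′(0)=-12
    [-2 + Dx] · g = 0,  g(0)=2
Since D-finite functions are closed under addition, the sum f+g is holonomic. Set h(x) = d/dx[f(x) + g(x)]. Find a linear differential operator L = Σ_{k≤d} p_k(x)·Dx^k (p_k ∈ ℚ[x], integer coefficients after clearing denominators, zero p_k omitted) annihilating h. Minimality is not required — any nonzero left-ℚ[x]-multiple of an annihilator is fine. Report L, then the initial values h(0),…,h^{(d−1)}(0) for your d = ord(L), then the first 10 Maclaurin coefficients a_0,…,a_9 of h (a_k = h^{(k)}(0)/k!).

f: a_k = 0, -12, 0, 64, 0, -3072/5, 0, 49152/7, 0, -262144/3, …
g: a_k = 2, 4, 4, 8/3, 4/3, 8/15, 8/45, 16/315, 4/315, 8/2835, …
L₀ := lclm(L_f,L_g); ord L₀ ≤ 2+1.
h=h₀': d/dx-closure on L₀ ⇒ L.
L = (32 - 64·x - 1536·x^2 - 1024·x^3) + (-18 + 704·x^2 - 512·x^4)·Dx + (1 + 16·x + 32·x^2 + 256·x^3 + 256·x^4)·Dx^2  (order 2).
h: a_k = -8, 8, 200, 16/3, -9208/3, 16/15, 2211856/45, 32/315, -247726072/315, 16/2835, …
ICs: h(0) = -8, h′(0) = 8.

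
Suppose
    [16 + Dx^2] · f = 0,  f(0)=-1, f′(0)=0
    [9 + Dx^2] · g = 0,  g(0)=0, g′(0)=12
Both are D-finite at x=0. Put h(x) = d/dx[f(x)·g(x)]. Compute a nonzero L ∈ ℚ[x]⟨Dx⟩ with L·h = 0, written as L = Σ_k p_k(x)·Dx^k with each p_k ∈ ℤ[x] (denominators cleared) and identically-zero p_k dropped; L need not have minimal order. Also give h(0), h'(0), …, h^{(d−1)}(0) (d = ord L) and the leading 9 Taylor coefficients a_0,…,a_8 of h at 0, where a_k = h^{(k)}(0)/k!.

f: a_k = -1, 0, 8, 0, -32/3, 0, 256/45, 0, -512/315, …
g: a_k = 0, 12, 0, -18, 0, 81/10, 0, -243/140, 0, …
Product ⇒ symmetric product L₀, ord ≤ 4.
h=h₀': d/dx-closure on L₀ ⇒ L.
L = 49 + 50·Dx^2 + Dx^4  (order 4).
h: a_k = -12, 0, 342, 0, -2801/2, 0, 137257/60, 0, -2241867/1120, …
ICs: h(0) = -12, h′(0) = 0, h′′(0) = 684, h′′′(0) = 0.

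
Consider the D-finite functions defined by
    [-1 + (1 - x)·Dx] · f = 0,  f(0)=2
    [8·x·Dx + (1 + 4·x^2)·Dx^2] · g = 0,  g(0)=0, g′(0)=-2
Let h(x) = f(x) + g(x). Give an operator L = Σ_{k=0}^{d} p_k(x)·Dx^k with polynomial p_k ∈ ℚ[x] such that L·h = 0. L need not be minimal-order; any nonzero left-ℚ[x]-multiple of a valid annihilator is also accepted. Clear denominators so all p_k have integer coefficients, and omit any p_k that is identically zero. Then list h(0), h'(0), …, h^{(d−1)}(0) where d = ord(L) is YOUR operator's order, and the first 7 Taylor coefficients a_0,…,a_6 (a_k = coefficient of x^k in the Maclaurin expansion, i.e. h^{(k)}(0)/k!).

f: a_k = 2, 2, 2, 2, 2, 2, 2, …
g: a_k = 0, -2, 0, 8/3, 0, -32/5, 0, …
Weyl lclm of L_f,L_g ⇒ L₀ (ord ≤ 3).
L = (-8 + 32·x + 96·x^2)·Dx + (7 - 8·x - 20·x^2 + 96·x^3)·Dx^2 + (-1 - 3·x - 12·x^3 + 16·x^4)·Dx^3  (order 3).
h: a_k = 2, 0, 2, 14/3, 2, -22/5, 2, …
ICs: h(0) = 2, h′(0) = 0, h′′(0) = 4.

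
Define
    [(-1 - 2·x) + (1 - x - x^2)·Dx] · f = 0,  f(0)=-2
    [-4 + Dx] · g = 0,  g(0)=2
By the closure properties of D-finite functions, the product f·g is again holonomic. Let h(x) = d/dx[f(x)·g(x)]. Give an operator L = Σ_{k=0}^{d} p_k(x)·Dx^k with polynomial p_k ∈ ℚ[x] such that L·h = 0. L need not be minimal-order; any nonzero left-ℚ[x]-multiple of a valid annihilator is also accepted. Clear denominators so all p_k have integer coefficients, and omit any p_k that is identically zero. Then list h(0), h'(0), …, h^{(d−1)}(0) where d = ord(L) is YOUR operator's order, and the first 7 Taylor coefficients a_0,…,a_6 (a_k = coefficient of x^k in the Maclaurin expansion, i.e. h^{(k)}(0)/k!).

L = (28 - 18·x - 34·x^2 + 16·x^3 + 16·x^4) + (-5 + 7·x + 7·x^2 - 6·x^3 - 4·x^4)·Dx  (order 1).
h: a_k = -20, -112, -356, -2608/3, -5552/3, -10984/3, -312908/45, …
ICs: h(0) = -20.

f: a_k = -2, -2, -4, -6, -10, -16, -26, …
g: a_k = 2, 8, 16, 64/3, 64/3, 256/15, 512/45, …
L₀ := L_f ⊗_s L_g (sym. prod.), ord ≤ 1.
h=h₀': d/dx-closure on L₀ ⇒ L.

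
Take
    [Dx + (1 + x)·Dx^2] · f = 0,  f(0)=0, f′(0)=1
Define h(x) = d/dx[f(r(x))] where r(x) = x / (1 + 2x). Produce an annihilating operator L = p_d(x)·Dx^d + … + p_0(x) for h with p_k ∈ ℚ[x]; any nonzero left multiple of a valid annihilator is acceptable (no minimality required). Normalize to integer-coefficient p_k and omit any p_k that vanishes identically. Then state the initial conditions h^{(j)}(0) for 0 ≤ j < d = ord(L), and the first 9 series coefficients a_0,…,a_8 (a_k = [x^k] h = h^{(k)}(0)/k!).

L = (5 + 12·x) + (1 + 5·x + 6·x^2)·Dx  (order 1).
h: a_k = 1, -5, 19, -65, 211, -665, 2059, -6305, 19171, …
ICs: h(0) = 1.

f: a_k = 0, 1, -1/2, 1/3, -1/4, 1/5, -1/6, 1/7, -1/8, …
f∘r: x↦r, Dx↦Dx/r' in L_f ⇒ L₀.
h₀' ⇒ L via d/dx closure of L₀.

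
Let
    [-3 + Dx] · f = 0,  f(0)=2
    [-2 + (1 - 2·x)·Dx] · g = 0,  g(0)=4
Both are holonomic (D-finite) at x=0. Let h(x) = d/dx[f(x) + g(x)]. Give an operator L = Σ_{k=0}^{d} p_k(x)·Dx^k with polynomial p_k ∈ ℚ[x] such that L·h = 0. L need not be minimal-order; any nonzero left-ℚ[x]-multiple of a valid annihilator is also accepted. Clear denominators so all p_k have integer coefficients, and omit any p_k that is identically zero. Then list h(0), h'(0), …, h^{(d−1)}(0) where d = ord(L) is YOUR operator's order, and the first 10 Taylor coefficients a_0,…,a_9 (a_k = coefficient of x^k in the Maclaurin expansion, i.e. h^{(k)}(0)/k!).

L = (36 + 72·x) + (-15 - 36·x + 36·x^2)·Dx + (1 + 4·x - 12·x^2)·Dx^2  (order 2).
h: a_k = 14, 50, 123, 283, 2641/4, 30963/20, 143603/40, 2294489/280, 41289867/2240, 91751129/2240, …
ICs: h(0) = 14, h′(0) = 50.

f: a_k = 2, 6, 9, 9, 27/4, 81/20, 81/40, 243/280, 729/2240, 243/2240, …
g: a_k = 4, 8, 16, 32, 64, 128, 256, 512, 1024, 2048, …
L₀ := lclm(L_f,L_g); ord L₀ ≤ 1+1.
h=h₀': d/dx-closure on L₀ ⇒ L.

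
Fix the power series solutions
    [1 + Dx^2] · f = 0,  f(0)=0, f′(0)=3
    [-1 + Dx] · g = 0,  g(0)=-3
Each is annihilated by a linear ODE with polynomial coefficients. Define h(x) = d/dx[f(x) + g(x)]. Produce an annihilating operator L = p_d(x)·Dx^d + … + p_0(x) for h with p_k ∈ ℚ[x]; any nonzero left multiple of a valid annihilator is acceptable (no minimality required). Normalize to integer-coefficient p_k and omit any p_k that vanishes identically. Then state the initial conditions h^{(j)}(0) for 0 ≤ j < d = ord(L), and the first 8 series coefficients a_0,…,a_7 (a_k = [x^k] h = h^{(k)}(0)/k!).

L = 1 - Dx + Dx^2 - Dx^3  (order 3).
h: a_k = 0, -3, -3, -1/2, 0, -1/40, -1/120, -1/1680, …
ICs: h(0) = 0, h′(0) = -3, h′′(0) = -6.

f: a_k = 0, 3, 0, -1/2, 0, 1/40, 0, -1/1680, …
g: a_k = -3, -3, -3/2, -1/2, -1/8, -1/40, -1/240, -1/1680, …
Sum ⇒ L₀ = lclm(L_f,L_g) in ℚ(x)⟨Dx⟩.
Derive L from L₀ (diff closure).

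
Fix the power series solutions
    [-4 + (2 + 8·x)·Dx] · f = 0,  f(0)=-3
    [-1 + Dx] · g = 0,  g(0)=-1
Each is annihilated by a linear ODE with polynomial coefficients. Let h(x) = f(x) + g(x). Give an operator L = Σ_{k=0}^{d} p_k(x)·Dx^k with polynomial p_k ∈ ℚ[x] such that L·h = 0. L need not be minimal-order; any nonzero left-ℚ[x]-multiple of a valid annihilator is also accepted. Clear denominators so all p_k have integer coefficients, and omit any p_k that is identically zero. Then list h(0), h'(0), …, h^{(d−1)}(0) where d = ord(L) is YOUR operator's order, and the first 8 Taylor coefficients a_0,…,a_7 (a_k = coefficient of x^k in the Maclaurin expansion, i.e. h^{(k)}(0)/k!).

f: a_k = -3, -6, 6, -12, 30, -84, 252, -792, …
g: a_k = -1, -1, -1/2, -1/6, -1/24, -1/120, -1/720, -1/5040, …
h₀=f+g: left-lcm gives L₀, ord ≤ 2.
L = (6 + 8·x) + (-5 - 8·x - 16·x^2)·Dx + (-1 + 16·x^2)·Dx^2  (order 2).
h: a_k = -4, -7, 11/2, -73/6, 719/24, -10081/120, 181439/720, -3991681/5040, …
ICs: h(0) = -4, h′(0) = -7.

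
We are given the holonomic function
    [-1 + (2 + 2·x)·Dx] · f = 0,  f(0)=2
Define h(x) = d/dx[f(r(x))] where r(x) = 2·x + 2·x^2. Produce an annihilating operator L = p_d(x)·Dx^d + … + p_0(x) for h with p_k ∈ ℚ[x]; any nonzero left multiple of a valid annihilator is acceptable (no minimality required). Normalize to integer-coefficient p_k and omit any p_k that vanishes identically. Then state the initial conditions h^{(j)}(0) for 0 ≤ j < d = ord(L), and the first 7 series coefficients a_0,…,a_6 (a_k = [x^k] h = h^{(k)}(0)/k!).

f: a_k = 2, 1, -1/4, 1/8, -5/64, 7/128, -21/512, …
f∘r: x↦r, Dx↦Dx/r' in L_f ⇒ L₀.
Differentiate: ansatz ord ≤ ord L₀ ⇒ L.
L = 1 + (-1 - 4·x - 6·x^2 - 4·x^3)·Dx  (order 1).
h: a_k = 2, 2, -3, 3, -5/4, -9/4, 49/8, …
ICs: h(0) = 2.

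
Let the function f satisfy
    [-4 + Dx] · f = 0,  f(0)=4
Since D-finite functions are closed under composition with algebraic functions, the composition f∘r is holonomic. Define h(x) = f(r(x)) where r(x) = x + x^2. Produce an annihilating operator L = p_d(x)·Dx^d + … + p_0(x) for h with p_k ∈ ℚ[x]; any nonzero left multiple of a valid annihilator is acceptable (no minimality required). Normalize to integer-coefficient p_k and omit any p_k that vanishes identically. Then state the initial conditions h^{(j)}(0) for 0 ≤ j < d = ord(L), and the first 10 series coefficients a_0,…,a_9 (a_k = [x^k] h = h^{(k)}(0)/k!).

f: a_k = 4, 16, 32, 128/3, 128/3, 512/15, 1024/45, 4096/315, 2048/315, 8192/2835, …
Change of var in L_f (x↦r) gives L₀.
L = (-4 - 8·x) + Dx  (order 1).
h: a_k = 4, 16, 48, 320/3, 608/3, 1664/5, 22144/45, 208384/315, 5760/7, 2703872/2835, …
ICs: h(0) = 4.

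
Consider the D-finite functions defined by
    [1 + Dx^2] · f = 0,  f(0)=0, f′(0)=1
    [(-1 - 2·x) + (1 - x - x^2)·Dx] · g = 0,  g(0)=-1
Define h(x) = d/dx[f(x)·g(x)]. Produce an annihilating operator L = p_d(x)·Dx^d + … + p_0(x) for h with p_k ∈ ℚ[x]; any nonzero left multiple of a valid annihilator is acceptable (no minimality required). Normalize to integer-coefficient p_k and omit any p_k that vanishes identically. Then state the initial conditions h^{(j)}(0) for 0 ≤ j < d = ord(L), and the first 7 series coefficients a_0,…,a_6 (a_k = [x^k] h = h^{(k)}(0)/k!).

f: a_k = 0, 1, 0, -1/6, 0, 1/120, 0, …
g: a_k = -1, -1, -2, -3, -5, -8, -13, …
h₀=f·g: eliminate ⇒ L₀, order ≤ 2·1.
h=h₀': d/dx-closure on L₀ ⇒ L.
L = (3 - 2·x - x^2 + 2·x^3 + x^4) + (4 + 10·x + 6·x^2 + 4·x^3)·Dx + (-1 + x^2 + 2·x^3 + x^4)·Dx^2  (order 2).
h: a_k = -1, -2, -11/2, -34/3, -187/8, -901/20, -61403/720, …
ICs: h(0) = -1, h′(0) = -2.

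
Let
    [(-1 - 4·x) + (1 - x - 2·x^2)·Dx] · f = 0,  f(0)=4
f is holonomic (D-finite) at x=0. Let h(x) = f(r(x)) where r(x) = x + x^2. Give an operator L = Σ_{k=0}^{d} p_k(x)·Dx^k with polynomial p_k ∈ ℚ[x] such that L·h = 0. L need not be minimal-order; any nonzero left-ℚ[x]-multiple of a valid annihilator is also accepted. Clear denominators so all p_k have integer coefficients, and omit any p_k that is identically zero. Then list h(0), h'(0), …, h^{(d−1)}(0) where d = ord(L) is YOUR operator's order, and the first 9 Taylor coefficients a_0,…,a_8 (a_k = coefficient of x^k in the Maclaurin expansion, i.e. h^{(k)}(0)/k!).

L = (1 + 6·x + 12·x^2 + 8·x^3) + (-1 + x + 3·x^2 + 4·x^3 + 2·x^4)·Dx  (order 1).
h: a_k = 4, 4, 16, 44, 116, 320, 876, 2388, 6528, …
ICs: h(0) = 4.

f: a_k = 4, 4, 12, 20, 44, 84, 172, 340, 684, …
h₀=f(r): pull back L_f along r ⇒ L₀.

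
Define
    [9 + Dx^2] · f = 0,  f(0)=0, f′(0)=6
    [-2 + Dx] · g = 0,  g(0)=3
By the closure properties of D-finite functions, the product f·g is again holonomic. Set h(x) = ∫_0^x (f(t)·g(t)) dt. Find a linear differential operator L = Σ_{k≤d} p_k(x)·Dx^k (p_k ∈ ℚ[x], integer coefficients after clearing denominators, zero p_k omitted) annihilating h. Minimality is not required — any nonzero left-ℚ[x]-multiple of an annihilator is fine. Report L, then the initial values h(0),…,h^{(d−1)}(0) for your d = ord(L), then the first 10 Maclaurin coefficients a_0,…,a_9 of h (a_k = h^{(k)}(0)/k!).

f: a_k = 0, 6, 0, -9, 0, 81/20, 0, -243/280, 0, 243/2240, …
g: a_k = 3, 6, 6, 4, 2, 4/5, 4/15, 8/105, 2/105, 4/945, …
f·g: L₀ = L_f ⊗_s L_g, ord ≤ 2·1.
Integrate: L := L₀·Dx.
L = 13·Dx - 4·Dx^2 + Dx^3  (order 3).
h: a_k = 0, 0, 9, 12, 9/4, -6, -199/40, -69/70, 1483/2240, 17/36, …
ICs: h(0) = 0, h′(0) = 0, h′′(0) = 18.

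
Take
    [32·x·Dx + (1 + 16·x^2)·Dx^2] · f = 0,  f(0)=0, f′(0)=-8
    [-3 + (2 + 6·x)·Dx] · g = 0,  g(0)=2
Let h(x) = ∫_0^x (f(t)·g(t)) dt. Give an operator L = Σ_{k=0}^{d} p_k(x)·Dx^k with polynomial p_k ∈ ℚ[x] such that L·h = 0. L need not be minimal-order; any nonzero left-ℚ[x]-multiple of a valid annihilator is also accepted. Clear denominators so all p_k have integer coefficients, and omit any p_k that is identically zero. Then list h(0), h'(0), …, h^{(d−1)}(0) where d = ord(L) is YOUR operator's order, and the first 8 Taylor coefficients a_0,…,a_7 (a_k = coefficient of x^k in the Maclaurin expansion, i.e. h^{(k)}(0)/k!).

L = (27 - 192·x - 144·x^2)·Dx + (-12 + 92·x + 576·x^2 + 576·x^3)·Dx^2 + (4 + 24·x + 100·x^2 + 384·x^3 + 576·x^4)·Dx^3  (order 3).
h: a_k = 0, 0, -8, -8, 155/6, 101/5, -34583/240, -95289/560, …
ICs: h(0) = 0, h′(0) = 0, h′′(0) = -16.

f: a_k = 0, -8, 0, 128/3, 0, -2048/5, 0, 32768/7, …
g: a_k = 2, 3, -9/4, 27/8, -405/64, 1701/128, -15309/512, 72171/1024, …
L₀ := L_f ⊗_s L_g (sym. prod.), ord ≤ 2.
h=∫₀ˣh₀: take L = L₀·Dx.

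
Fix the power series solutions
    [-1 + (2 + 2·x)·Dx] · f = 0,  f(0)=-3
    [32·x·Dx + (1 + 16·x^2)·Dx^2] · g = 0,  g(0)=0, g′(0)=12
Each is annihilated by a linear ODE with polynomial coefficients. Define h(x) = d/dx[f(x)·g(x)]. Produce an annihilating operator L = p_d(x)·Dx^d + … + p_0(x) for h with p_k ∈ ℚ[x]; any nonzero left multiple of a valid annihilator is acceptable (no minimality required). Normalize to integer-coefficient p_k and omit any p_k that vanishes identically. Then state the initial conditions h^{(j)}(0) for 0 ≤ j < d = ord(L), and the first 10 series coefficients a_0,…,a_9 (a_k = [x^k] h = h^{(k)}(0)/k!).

L = (125 + 640·x - 5728·x^2 - 6144·x^3 - 768·x^4) + (268 + 1164·x - 10368·x^2 - 29696·x^3 - 21504·x^4 - 3072·x^5)·Dx + (12 - 232·x - 372·x^2 - 4096·x^3 - 9088·x^4 - 6144·x^5 - 1024·x^6)·Dx^2  (order 2).
h: a_k = -36, -36, 1179/2, 375, -298527/32, -874161/160, 190747479/1280, 186762981/2240, -136615054293/57344, -74434305481/57344, …
ICs: h(0) = -36, h′(0) = -36.

f: a_k = -3, -3/2, 3/8, -3/16, 15/128, -21/256, 63/1024, -99/2048, 1287/32768, -2145/65536, …
g: a_k = 0, 12, 0, -64, 0, 3072/5, 0, -49152/7, 0, 262144/3, …
h₀=f·g: eliminate ⇒ L₀, order ≤ 1·2.
Differentiate: ansatz ord ≤ ord L₀ ⇒ L.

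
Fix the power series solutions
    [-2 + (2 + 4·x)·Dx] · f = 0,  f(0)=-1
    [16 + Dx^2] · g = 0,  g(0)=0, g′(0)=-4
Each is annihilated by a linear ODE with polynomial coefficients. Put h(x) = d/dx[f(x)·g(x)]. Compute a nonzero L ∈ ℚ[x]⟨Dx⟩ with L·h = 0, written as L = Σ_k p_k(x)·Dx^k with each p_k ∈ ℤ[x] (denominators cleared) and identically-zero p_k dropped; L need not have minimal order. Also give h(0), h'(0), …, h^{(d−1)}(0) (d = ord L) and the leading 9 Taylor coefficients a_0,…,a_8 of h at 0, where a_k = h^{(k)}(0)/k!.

f: a_k = -1, -1, 1/2, -1/2, 5/8, -7/8, 21/16, -33/16, 429/128, …
g: a_k = 0, -4, 0, 32/3, 0, -128/15, 0, 1024/315, 0, …
f·g: L₀ = L_f ⊗_s L_g, ord ≤ 1·2.
Derive L from L₀ (diff closure).
L = (413 + 2688·x + 6784·x^2 + 8192·x^3 + 4096·x^4) + (-26 - 180·x - 384·x^2 - 256·x^3)·Dx + (19 + 140·x + 396·x^2 + 512·x^3 + 256·x^4)·Dx^2  (order 2).
h: a_k = 4, 8, -38, -104/3, 341/6, 201/5, -7687/180, -34/63, -216983/10080, …
ICs: h(0) = 4, h′(0) = 8.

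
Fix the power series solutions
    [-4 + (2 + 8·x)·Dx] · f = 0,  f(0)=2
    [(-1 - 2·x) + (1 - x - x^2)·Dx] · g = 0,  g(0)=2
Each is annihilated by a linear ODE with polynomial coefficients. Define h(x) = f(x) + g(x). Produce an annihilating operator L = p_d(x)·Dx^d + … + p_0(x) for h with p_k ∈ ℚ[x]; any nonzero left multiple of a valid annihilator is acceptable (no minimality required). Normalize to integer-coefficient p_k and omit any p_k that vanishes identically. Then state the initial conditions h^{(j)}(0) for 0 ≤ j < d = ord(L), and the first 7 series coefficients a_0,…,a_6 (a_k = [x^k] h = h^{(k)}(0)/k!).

f: a_k = 2, 4, -4, 8, -20, 56, -168, …
g: a_k = 2, 2, 4, 6, 10, 16, 26, …
Sum ⇒ L₀ = lclm(L_f,L_g) in ℚ(x)⟨Dx⟩.
L = (12 + 48·x + 48·x^2 + 40·x^3) + (-8 - 30·x - 114·x^2 - 152·x^3 - 100·x^4)·Dx + (-1 + 5·x + 39·x^2 - 6·x^3 - 82·x^4 - 40·x^5)·Dx^2  (order 2).
h: a_k = 4, 6, 0, 14, -10, 72, -142, …
ICs: h(0) = 4, h′(0) = 6.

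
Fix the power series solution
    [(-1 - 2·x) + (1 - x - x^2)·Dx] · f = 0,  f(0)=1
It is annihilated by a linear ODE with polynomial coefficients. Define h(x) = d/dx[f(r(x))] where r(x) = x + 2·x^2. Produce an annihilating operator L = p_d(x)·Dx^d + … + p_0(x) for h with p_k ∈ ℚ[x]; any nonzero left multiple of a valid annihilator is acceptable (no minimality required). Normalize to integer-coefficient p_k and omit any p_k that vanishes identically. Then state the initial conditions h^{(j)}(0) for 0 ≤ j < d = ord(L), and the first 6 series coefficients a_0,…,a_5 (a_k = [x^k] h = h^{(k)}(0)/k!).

f: a_k = 1, 1, 2, 3, 5, 8, …
L₀ from L_f via x↦r, Dx↦r'^{-1}Dx.
h=h₀': d/dx-closure on L₀ ⇒ L.
L = (8 + 42·x + 126·x^2 + 208·x^3 + 408·x^4 + 480·x^5 + 320·x^6) + (-1 - 5·x - 3·x^2 + 18·x^3 + 80·x^4 + 120·x^5 + 112·x^6 + 64·x^7)·Dx  (order 1).
h: a_k = 1, 8, 33, 124, 420, 1422, …
ICs: h(0) = 1.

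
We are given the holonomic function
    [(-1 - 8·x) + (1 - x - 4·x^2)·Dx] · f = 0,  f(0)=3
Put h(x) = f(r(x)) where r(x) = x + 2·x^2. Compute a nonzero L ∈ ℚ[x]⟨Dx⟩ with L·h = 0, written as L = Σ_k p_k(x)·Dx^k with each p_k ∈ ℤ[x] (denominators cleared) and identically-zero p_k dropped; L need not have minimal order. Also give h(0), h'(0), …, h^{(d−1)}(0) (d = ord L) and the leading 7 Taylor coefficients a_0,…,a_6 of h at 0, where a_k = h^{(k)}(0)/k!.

L = (1 + 12·x + 48·x^2 + 64·x^3) + (-1 + x + 6·x^2 + 16·x^3 + 16·x^4)·Dx  (order 1).
h: a_k = 3, 3, 21, 87, 309, 1215, 4797, …
ICs: h(0) = 3.

f: a_k = 3, 3, 15, 27, 87, 195, 543, …
h₀=f(r): pull back L_f along r ⇒ L₀.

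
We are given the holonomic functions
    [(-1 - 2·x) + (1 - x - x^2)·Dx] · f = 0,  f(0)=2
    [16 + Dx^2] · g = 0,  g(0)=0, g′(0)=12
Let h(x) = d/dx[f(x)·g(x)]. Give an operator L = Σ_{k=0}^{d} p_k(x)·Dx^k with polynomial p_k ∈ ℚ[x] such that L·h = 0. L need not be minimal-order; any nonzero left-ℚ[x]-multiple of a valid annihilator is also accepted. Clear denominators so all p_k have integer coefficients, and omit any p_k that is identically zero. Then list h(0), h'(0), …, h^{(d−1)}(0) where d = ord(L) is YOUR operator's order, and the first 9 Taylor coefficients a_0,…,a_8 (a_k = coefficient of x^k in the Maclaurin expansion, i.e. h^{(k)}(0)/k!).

L = (54 - 256·x - 128·x^2 + 256·x^3 + 128·x^4) + (-13 - 10·x + 48·x^2 + 32·x^3)·Dx + (7 - 15·x - 7·x^2 + 16·x^3 + 8·x^4)·Dx^2  (order 2).
h: a_k = 24, 48, -48, 32, 216, 1536/5, 7864/15, 21184/21, 194032/105, …
ICs: h(0) = 24, h′(0) = 48.

f: a_k = 2, 2, 4, 6, 10, 16, 26, 42, 68, …
g: a_k = 0, 12, 0, -32, 0, 128/5, 0, -1024/105, 0, …
h₀=f·g: eliminate ⇒ L₀, order ≤ 1·2.
h₀' ⇒ L via d/dx closure of L₀.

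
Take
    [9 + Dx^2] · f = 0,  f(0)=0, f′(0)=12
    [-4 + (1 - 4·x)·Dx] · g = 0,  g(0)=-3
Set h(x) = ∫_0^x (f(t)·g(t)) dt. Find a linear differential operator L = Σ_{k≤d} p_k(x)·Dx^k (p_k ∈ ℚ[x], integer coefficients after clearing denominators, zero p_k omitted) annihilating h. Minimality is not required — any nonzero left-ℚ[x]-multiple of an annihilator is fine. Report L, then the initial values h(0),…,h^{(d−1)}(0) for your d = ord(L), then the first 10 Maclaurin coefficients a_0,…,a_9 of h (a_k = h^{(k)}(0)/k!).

f: a_k = 0, 12, 0, -18, 0, 81/10, 0, -243/140, 0, 243/1120, …
g: a_k = -3, -12, -48, -192, -768, -3072, -12288, -49152, -196608, -786432, …
Product ⇒ symmetric product L₀, ord ≤ 2.
∫: right-multiply L₀ by Dx.
L = (-9 + 36·x)·Dx + 8·Dx^2 + (-1 + 4·x)·Dx^3  (order 3).
h: a_k = 0, 0, -18, -48, -261/2, -2088/5, -27921/20, -167526/35, -18762183/1120, -2084687/35, …
ICs: h(0) = 0, h′(0) = 0, h′′(0) = -36.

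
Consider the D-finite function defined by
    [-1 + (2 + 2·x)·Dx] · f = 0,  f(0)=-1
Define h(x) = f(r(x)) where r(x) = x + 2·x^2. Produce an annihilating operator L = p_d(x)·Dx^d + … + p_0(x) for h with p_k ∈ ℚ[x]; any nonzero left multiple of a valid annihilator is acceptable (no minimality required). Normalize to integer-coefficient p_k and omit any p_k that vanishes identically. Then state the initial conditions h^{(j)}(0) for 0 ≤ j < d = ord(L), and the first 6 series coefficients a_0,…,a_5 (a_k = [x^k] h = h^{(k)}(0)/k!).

L = (-1 - 4·x) + (2 + 2·x + 4·x^2)·Dx  (order 1).
h: a_k = -1, -1/2, -7/8, 7/16, 21/128, -119/256, …
ICs: h(0) = -1.

f: a_k = -1, -1/2, 1/8, -1/16, 5/128, -7/256, …
f∘r: x↦r, Dx↦Dx/r' in L_f ⇒ L₀.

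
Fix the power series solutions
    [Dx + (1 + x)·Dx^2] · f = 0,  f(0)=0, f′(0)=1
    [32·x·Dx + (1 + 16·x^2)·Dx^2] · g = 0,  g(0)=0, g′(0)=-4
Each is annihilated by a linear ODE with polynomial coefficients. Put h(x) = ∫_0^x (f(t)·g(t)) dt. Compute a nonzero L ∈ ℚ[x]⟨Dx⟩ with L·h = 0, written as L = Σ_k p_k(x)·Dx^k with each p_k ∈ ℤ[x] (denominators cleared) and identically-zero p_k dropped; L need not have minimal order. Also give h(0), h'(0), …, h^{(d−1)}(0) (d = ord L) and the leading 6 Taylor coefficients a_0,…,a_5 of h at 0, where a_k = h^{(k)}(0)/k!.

f: a_k = 0, 1, -1/2, 1/3, -1/4, 1/5, …
g: a_k = 0, -4, 0, 64/3, 0, -1024/5, …
Product ⇒ symmetric product L₀, ord ≤ 4.
Integrate: L := L₀·Dx.
L = (4224 + 8384·x + 204800·x^2 + 531456·x^3 + 491520·x^4 + 212992·x^5 + 262144·x^7)·Dx^2 + (4098 + 28864·x + 258368·x^2 + 1045504·x^3 + 1798144·x^4 + 1523712·x^5 + 573440·x^6 + 786432·x^7 + 917504·x^8)·Dx^3 + (132 + 8644·x + 37632·x^2 + 196032·x^3 + 614400·x^4 + 955392·x^5 + 786432·x^6 + 540672·x^7 + 786432·x^8 + 524288·x^9)·Dx^4 + (65 + 258·x + 2497·x^2 + 8576·x^3 + 30336·x^4 + 76800·x^5 + 118272·x^6 + 98304·x^7 + 98304·x^8 + 131072·x^9 + 65536·x^10)·Dx^5  (order 5).
h: a_k = 0, 0, 0, -4/3, 1/2, 4, …
ICs: h(0) = 0, h′(0) = 0, h′′(0) = 0, h′′′(0) = -8, h′′′′(0) = 12.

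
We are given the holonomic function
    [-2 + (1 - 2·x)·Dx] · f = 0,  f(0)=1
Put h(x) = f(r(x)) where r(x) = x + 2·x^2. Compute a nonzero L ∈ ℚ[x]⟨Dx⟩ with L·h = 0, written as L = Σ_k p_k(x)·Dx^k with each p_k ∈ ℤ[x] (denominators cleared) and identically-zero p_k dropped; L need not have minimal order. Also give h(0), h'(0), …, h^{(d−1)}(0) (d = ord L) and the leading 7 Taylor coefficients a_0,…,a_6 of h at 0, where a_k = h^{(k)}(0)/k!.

f: a_k = 1, 2, 4, 8, 16, 32, 64, …
L₀ from L_f via x↦r, Dx↦r'^{-1}Dx.
L = (2 + 8·x) + (-1 + 2·x + 4·x^2)·Dx  (order 1).
h: a_k = 1, 2, 8, 24, 80, 256, 832, …
ICs: h(0) = 1.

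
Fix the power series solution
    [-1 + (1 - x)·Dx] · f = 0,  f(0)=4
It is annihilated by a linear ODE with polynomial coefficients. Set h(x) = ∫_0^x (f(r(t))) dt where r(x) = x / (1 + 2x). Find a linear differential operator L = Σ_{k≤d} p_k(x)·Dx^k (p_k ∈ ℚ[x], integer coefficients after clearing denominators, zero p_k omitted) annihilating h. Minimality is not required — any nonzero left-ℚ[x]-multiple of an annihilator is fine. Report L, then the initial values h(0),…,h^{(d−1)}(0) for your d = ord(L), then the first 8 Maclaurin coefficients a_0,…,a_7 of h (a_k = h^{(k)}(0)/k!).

f: a_k = 4, 4, 4, 4, 4, 4, 4, 4, …
f∘r: x↦r, Dx↦Dx/r' in L_f ⇒ L₀.
∫: right-multiply L₀ by Dx.
L = -Dx + (1 + 3·x + 2·x^2)·Dx^2  (order 2).
h: a_k = 0, 4, 2, -4/3, 1, -4/5, 2/3, -4/7, …
ICs: h(0) = 0, h′(0) = 4.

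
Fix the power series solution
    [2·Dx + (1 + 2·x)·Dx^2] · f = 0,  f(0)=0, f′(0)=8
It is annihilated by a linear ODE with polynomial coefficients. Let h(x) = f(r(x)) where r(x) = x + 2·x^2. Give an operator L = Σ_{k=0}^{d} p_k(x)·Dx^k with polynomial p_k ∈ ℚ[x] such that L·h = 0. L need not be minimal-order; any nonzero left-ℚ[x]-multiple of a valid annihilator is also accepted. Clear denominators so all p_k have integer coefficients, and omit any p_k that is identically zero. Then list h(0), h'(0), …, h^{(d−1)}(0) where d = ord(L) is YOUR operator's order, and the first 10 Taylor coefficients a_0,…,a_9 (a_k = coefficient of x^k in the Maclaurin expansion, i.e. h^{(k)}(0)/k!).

f: a_k = 0, 8, -8, 32/3, -16, 128/5, -128/3, 512/7, -128, 2048/9, …
Change of var in L_f (x↦r) gives L₀.
L = (-2 + 8·x + 16·x^2)·Dx + (1 + 6·x + 12·x^2 + 16·x^3)·Dx^2  (order 2).
h: a_k = 0, 8, 8, -64/3, 16, 128/5, -256/3, 512/7, 128, -4096/9, …
ICs: h(0) = 0, h′(0) = 8.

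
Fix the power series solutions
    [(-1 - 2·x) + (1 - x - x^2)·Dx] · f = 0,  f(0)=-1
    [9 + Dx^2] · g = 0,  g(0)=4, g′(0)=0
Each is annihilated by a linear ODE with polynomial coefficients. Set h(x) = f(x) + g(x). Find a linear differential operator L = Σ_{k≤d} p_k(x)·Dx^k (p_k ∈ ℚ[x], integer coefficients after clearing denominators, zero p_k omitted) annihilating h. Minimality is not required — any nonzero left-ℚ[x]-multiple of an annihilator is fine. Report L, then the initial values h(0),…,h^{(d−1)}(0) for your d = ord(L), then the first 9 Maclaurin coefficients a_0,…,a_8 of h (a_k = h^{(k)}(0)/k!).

L = (243 + 432·x - 81·x^2 + 216·x^3 + 405·x^4 + 162·x^5) + (-117 + 225·x + 36·x^2 - 297·x^3 + 54·x^4 + 243·x^5 + 81·x^6)·Dx + (27 + 48·x - 9·x^2 + 24·x^3 + 45·x^4 + 18·x^5)·Dx^2 + (-13 + 25·x + 4·x^2 - 33·x^3 + 6·x^4 + 27·x^5 + 9·x^6)·Dx^3  (order 3).
h: a_k = 3, -1, -20, -3, 17/2, -8, -341/20, -21, -37351/1120, …
ICs: h(0) = 3, h′(0) = -1, h′′(0) = -40.

f: a_k = -1, -1, -2, -3, -5, -8, -13, -21, -34, …
g: a_k = 4, 0, -18, 0, 27/2, 0, -81/20, 0, 729/1120, …
L₀ := lclm(L_f,L_g); ord L₀ ≤ 1+2.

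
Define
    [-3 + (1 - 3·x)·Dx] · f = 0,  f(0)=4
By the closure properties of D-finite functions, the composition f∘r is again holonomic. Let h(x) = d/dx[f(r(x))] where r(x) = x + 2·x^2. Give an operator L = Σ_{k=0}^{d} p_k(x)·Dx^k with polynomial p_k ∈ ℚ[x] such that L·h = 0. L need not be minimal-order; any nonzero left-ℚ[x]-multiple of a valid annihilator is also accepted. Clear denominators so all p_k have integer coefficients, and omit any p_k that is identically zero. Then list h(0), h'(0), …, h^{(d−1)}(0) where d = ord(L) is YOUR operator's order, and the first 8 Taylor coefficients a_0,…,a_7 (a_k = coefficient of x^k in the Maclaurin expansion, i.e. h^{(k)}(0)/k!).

L = (10 + 36·x + 72·x^2) + (-1 - x + 18·x^2 + 24·x^3)·Dx  (order 1).
h: a_k = 12, 120, 756, 4464, 24300, 127656, 650916, 3252960, …
ICs: h(0) = 12.

f: a_k = 4, 12, 36, 108, 324, 972, 2916, 8748, …
Change of var in L_f (x↦r) gives L₀.
h=h₀': d/dx-closure on L₀ ⇒ L.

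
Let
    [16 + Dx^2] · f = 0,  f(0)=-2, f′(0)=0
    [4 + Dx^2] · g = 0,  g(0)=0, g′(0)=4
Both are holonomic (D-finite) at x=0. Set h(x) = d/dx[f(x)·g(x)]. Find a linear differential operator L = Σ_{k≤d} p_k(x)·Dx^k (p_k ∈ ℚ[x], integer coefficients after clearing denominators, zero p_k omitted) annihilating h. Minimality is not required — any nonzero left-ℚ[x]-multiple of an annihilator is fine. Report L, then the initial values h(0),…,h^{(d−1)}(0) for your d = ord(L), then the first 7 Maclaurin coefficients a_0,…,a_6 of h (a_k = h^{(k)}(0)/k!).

f: a_k = -2, 0, 16, 0, -64/3, 0, 512/45, …
g: a_k = 0, 4, 0, -8/3, 0, 8/15, 0, …
Product ⇒ symmetric product L₀, ord ≤ 4.
h₀' ⇒ L via d/dx closure of L₀.
L = 144 + 40·Dx^2 + Dx^4  (order 4).
h: a_k = -8, 0, 208, 0, -1936/3, 0, 34976/45, …
ICs: h(0) = -8, h′(0) = 0, h′′(0) = 416, h′′′(0) = 0.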